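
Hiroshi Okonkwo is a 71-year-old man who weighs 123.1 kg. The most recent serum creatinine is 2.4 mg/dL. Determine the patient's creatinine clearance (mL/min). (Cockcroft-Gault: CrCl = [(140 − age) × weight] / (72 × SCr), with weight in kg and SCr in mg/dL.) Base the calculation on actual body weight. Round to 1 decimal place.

49.2 mL/min

CrCl = (140 − 71) × 123.1 / (72 × 2.4) = 8493.9 / 172.80 ≈ 49.2 mL/min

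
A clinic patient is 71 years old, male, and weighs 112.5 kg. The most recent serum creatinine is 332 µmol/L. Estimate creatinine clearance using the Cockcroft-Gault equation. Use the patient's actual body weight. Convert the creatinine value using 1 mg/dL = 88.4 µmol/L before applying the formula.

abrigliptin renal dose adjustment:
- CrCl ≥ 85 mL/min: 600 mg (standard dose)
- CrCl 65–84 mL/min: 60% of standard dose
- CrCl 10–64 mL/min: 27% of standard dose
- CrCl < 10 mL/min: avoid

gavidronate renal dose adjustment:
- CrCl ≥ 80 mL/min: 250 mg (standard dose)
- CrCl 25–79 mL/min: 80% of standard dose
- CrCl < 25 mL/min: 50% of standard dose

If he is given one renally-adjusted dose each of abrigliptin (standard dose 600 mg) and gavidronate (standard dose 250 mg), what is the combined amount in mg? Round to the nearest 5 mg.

360 mg

SCr = 332 / 88.4 = 3.756 mg/dL
CrCl = (140 − 71) × 112.5 / (72 × 3.756) = 7762.5 / 270.43 ≈ 28.7 mL/min
CrCl ≈ 29 mL/min.
abrigliptin: 10–64 mL/min → 27% of 600 mg = 162 mg.
gavidronate: 25–79 mL/min → 80% of 250 mg = 200 mg.
Total = 162 + 200 = 362 mg.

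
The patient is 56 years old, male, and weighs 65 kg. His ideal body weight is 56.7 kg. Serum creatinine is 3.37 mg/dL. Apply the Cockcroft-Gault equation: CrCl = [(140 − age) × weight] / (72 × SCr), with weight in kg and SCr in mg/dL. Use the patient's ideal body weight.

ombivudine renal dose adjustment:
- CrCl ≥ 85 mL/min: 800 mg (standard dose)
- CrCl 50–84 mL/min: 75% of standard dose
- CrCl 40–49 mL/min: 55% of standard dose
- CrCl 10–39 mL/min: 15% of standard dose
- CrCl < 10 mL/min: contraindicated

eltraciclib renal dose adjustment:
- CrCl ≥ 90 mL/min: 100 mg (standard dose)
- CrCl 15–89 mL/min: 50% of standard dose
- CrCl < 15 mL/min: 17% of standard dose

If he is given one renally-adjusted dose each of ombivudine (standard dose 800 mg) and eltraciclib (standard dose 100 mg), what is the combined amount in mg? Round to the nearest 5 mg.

170 mg

CrCl = (140 − 56) × 56.7 / (72 × 3.37) = 4762.8 / 242.64 ≈ 19.6 mL/min
CrCl ≈ 20 mL/min.
ombivudine: 10–39 mL/min → 15% of 800 mg = 120 mg.
eltraciclib: 15–89 mL/min → 50% of 100 mg = 50 mg.
Total = 120 + 50 = 170 mg.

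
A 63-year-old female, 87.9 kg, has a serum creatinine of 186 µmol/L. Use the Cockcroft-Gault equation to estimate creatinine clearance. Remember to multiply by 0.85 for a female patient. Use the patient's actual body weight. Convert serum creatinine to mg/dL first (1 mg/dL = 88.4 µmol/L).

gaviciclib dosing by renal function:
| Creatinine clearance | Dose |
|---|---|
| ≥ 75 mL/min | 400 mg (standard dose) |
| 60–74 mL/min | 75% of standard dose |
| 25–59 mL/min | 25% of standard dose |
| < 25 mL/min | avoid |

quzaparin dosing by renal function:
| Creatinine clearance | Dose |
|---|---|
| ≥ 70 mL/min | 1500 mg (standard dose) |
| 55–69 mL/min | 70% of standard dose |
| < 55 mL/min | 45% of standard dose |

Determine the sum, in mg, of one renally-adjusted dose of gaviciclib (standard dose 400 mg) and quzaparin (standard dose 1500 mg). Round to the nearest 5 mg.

SCr = 186 / 88.4 = 2.104 mg/dL
CrCl = (140 − 63) × 87.9 / (72 × 2.104) × 0.85 = 6768.3 / 151.49 × 0.85 ≈ 38.0 mL/min
CrCl ≈ 38 mL/min.
gaviciclib: 25–59 mL/min → 25% of 400 mg = 100 mg.
quzaparin: < 55 mL/min → 45% of 1500 mg = 675 mg.
Total = 100 + 675 = 775 mg.

775 mg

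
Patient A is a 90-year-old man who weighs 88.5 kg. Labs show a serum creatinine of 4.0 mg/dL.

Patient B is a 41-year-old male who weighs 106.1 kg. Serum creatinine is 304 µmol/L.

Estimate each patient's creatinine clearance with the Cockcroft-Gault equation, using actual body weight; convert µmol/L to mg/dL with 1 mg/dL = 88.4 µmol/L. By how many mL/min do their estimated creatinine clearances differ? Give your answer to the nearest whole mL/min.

27 mL/min

Patient A: CrCl = (140 − 90) × 88.5 / (72 × 4) = 4425.0 / 288.00 ≈ 15.4 mL/min
Patient B: SCr = 304 / 88.4 = 3.439 mg/dL
Patient B: CrCl = (140 − 41) × 106.1 / (72 × 3.439) = 10503.9 / 247.61 ≈ 42.4 mL/min
|15.4 − 42.4| = 27.0 mL/min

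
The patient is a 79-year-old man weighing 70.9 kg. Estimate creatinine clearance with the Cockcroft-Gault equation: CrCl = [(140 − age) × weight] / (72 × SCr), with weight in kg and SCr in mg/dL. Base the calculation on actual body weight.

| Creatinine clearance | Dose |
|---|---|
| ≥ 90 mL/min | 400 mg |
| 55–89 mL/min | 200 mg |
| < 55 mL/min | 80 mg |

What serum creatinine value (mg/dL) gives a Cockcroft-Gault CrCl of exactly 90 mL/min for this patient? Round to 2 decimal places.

Standard dose requires CrCl ≥ 90 mL/min.
Set (140 − 79) × 70.9 / (72 × SCr) = 90
SCr = (140 − 79) × 70.9 / (72 × 90) = 0.667 mg/dL

0.67 mg/dL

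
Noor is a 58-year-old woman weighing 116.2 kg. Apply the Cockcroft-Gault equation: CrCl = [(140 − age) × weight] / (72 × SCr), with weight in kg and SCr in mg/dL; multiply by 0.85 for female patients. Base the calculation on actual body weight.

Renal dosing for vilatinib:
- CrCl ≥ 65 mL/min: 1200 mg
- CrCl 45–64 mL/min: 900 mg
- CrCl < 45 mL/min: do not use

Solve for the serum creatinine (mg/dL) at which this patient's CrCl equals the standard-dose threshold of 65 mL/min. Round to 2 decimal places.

1.73 mg/dL

Standard dose requires CrCl ≥ 65 mL/min.
Set (140 − 58) × 116.2 × 0.85 / (72 × SCr) = 65
SCr = (140 − 58) × 116.2 × 0.85 / (72 × 65) = 1.731 mg/dL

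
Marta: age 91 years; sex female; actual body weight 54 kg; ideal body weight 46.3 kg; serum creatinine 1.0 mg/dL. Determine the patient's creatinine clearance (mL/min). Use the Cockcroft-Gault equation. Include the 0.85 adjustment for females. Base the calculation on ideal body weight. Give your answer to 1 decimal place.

CrCl = (140 − 91) × 46.3 / (72 × 1) × 0.85 = 2268.7 / 72.00 × 0.85 ≈ 26.8 mL/min

26.8 mL/min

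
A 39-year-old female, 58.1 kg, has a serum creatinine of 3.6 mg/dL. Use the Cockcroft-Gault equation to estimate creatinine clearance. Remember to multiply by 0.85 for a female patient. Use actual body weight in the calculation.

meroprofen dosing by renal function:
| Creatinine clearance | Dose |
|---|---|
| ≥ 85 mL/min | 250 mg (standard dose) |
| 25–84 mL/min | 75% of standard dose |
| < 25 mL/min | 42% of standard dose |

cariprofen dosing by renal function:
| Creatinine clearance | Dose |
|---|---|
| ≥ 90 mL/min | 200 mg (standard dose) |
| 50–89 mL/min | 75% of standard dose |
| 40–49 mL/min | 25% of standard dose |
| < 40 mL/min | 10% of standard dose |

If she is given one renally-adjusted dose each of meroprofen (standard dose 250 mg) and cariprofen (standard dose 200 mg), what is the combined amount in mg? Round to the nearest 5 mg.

125 mg

CrCl = (140 − 39) × 58.1 / (72 × 3.6) × 0.85 = 5868.1 / 259.20 × 0.85 ≈ 19.2 mL/min
CrCl ≈ 19 mL/min.
meroprofen: < 25 mL/min → 42% of 250 mg = 105 mg.
cariprofen: < 40 mL/min → 10% of 200 mg = 20 mg.
Total = 105 + 20 = 125 mg.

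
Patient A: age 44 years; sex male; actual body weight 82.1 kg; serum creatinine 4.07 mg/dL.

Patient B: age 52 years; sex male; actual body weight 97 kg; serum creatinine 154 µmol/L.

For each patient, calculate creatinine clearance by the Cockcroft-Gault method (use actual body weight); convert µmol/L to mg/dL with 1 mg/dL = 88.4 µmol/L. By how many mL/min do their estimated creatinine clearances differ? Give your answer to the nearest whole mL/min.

Patient A: CrCl = (140 − 44) × 82.1 / (72 × 4.07) = 7881.6 / 293.04 ≈ 26.9 mL/min
Patient B: SCr = 154 / 88.4 = 1.742 mg/dL
Patient B: CrCl = (140 − 52) × 97 / (72 × 1.742) = 8536.0 / 125.42 ≈ 68.1 mL/min
|26.9 − 68.1| = 41.2 mL/min

41 mL/min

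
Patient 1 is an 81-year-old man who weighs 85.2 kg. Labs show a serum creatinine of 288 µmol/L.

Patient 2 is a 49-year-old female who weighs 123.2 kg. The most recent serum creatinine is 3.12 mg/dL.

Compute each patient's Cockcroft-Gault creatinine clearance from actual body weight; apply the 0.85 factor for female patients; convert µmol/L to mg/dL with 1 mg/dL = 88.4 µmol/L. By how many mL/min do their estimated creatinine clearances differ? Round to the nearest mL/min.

21 mL/min

Patient 1: SCr = 288 / 88.4 = 3.258 mg/dL
Patient 1: CrCl = (140 − 81) × 85.2 / (72 × 3.258) = 5026.8 / 234.58 ≈ 21.4 mL/min
Patient 2: CrCl = (140 − 49) × 123.2 / (72 × 3.12) × 0.85 = 11211.2 / 224.64 × 0.85 ≈ 42.4 mL/min
|21.4 − 42.4| = 21.0 mL/min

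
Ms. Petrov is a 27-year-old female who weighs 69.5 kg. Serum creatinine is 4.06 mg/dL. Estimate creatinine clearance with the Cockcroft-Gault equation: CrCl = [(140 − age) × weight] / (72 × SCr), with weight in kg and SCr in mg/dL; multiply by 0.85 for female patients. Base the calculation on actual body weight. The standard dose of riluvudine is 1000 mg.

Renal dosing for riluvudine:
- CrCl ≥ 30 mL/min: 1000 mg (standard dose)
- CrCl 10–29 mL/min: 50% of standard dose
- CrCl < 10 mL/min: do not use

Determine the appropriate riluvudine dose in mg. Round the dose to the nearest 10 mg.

500 mg

CrCl = (140 − 27) × 69.5 / (72 × 4.06) × 0.85 = 7853.5 / 292.32 × 0.85 ≈ 22.8 mL/min
CrCl ≈ 23 mL/min → bracket 10–29 mL/min.
50% of 1000 mg = 500 mg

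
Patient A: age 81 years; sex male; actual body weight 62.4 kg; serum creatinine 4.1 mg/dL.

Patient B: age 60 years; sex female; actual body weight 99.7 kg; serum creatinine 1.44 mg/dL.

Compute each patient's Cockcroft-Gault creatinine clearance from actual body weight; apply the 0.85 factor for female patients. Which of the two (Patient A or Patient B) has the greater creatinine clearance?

Patient B

Patient A: CrCl = (140 − 81) × 62.4 / (72 × 4.1) = 3681.6 / 295.20 ≈ 12.5 mL/min
Patient B: CrCl = (140 − 60) × 99.7 / (72 × 1.44) × 0.85 = 7976.0 / 103.68 × 0.85 ≈ 65.4 mL/min
12.5 vs 65.4 mL/min → Patient B is higher.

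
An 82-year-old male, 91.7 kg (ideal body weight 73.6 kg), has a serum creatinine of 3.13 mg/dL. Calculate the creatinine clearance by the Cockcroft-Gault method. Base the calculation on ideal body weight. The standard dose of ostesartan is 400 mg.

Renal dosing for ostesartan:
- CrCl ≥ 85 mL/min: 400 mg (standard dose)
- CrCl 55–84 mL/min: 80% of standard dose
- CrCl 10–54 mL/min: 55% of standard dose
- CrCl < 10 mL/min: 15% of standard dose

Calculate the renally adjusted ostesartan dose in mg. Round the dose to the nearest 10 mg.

220 mg

CrCl = (140 − 82) × 73.6 / (72 × 3.13) = 4268.8 / 225.36 ≈ 18.9 mL/min
CrCl ≈ 19 mL/min → bracket 10–54 mL/min.
55% of 400 mg = 220 mg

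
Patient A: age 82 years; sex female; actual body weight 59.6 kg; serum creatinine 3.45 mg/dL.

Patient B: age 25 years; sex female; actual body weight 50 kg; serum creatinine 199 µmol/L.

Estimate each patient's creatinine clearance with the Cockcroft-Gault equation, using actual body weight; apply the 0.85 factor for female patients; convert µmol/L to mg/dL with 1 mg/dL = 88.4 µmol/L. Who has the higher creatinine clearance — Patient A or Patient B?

Patient B

Patient A: CrCl = (140 − 82) × 59.6 / (72 × 3.45) × 0.85 = 3456.8 / 248.40 × 0.85 ≈ 11.8 mL/min
Patient B: SCr = 199 / 88.4 = 2.251 mg/dL
Patient B: CrCl = (140 − 25) × 50 / (72 × 2.251) × 0.85 = 5750.0 / 162.07 × 0.85 ≈ 30.2 mL/min
11.8 vs 30.2 mL/min → Patient B is higher.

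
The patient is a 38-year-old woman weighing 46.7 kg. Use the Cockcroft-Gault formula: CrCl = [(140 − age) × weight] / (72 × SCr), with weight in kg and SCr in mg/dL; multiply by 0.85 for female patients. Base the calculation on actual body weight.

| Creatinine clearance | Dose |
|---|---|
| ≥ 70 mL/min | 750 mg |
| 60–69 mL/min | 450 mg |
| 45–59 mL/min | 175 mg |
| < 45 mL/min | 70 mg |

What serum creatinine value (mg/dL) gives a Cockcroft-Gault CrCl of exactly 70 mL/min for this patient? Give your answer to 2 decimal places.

0.80 mg/dL

Standard dose requires CrCl ≥ 70 mL/min.
Set (140 − 38) × 46.7 × 0.85 / (72 × SCr) = 70
SCr = (140 − 38) × 46.7 × 0.85 / (72 × 70) = 0.803 mg/dL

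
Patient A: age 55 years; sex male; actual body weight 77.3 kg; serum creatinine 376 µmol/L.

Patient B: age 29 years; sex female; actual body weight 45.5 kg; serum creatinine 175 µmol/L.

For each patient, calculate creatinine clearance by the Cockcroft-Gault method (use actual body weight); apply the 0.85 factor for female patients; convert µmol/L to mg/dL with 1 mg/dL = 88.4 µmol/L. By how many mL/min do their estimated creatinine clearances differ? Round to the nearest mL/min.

Patient A: SCr = 376 / 88.4 = 4.253 mg/dL
Patient A: CrCl = (140 − 55) × 77.3 / (72 × 4.253) = 6570.5 / 306.22 ≈ 21.5 mL/min
Patient B: SCr = 175 / 88.4 = 1.98 mg/dL
Patient B: CrCl = (140 − 29) × 45.5 / (72 × 1.98) × 0.85 = 5050.5 / 142.56 × 0.85 ≈ 30.1 mL/min
|21.5 − 30.1| = 8.6 mL/min

9 mL/min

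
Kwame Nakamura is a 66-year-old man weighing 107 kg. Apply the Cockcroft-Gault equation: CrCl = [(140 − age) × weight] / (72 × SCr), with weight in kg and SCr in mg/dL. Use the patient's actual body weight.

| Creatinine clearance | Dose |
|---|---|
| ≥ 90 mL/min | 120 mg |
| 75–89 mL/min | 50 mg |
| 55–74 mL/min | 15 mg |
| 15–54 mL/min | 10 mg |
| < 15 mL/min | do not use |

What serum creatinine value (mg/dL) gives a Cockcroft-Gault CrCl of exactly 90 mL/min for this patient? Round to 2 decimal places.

1.22 mg/dL

Standard dose requires CrCl ≥ 90 mL/min.
Set (140 − 66) × 107 / (72 × SCr) = 90
SCr = (140 − 66) × 107 / (72 × 90) = 1.222 mg/dL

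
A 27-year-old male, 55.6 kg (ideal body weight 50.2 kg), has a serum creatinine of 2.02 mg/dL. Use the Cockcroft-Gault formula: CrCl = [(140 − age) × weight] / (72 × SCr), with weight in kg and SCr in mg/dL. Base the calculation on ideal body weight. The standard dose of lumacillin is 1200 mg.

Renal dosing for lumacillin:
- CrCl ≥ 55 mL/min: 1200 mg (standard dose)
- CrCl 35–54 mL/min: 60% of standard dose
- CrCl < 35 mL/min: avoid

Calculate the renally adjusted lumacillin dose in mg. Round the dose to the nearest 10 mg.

720 mg

CrCl = (140 − 27) × 50.2 / (72 × 2.02) = 5672.6 / 145.44 ≈ 39.0 mL/min
CrCl ≈ 39 mL/min → bracket 35–54 mL/min.
60% of 1200 mg = 720 mg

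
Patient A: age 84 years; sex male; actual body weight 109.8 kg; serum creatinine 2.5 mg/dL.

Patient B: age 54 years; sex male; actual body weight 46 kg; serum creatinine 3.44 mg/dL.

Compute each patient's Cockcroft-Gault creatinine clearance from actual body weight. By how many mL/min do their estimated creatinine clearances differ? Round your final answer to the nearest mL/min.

Patient A: CrCl = (140 − 84) × 109.8 / (72 × 2.5) = 6148.8 / 180.00 ≈ 34.2 mL/min
Patient B: CrCl = (140 − 54) × 46 / (72 × 3.44) = 3956.0 / 247.68 ≈ 16.0 mL/min
|34.2 − 16.0| = 18.2 mL/min

18 mL/min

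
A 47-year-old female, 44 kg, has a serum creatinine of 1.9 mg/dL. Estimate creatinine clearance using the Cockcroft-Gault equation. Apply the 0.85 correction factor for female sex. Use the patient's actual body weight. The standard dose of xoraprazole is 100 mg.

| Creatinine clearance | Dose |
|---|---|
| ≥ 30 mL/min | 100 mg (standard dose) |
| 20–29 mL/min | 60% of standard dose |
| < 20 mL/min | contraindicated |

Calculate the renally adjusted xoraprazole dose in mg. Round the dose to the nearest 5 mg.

60 mg

CrCl = (140 − 47) × 44 / (72 × 1.9) × 0.85 = 4092.0 / 136.80 × 0.85 ≈ 25.4 mL/min
CrCl ≈ 25 mL/min → bracket 20–29 mL/min.
60% of 100 mg = 60 mg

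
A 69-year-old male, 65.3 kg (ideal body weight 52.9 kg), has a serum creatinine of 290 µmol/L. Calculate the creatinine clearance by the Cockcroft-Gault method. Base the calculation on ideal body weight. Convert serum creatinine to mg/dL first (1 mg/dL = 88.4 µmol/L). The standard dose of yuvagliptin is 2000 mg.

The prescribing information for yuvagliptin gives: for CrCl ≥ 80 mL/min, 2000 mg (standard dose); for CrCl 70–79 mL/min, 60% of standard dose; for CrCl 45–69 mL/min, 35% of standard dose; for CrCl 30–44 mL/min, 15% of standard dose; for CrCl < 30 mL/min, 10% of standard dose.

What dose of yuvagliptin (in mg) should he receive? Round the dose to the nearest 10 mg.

SCr = 290 / 88.4 = 3.281 mg/dL
CrCl = (140 − 69) × 52.9 / (72 × 3.281) = 3755.9 / 236.23 ≈ 15.9 mL/min
CrCl ≈ 16 mL/min → bracket < 30 mL/min.
10% of 2000 mg = 200 mg

200 mg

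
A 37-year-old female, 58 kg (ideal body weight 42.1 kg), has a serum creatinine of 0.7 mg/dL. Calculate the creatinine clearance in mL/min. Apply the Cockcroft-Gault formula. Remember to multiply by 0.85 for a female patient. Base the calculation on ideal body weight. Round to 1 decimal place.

73.1 mL/min

CrCl = (140 − 37) × 42.1 / (72 × 0.7) × 0.85 = 4336.3 / 50.40 × 0.85 ≈ 73.1 mL/min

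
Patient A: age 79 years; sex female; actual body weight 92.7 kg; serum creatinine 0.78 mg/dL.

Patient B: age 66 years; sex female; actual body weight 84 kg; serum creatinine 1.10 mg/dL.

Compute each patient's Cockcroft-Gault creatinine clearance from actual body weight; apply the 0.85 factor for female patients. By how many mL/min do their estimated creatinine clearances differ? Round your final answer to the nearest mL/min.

Patient A: CrCl = (140 − 79) × 92.7 / (72 × 0.78) × 0.85 = 5654.7 / 56.16 × 0.85 ≈ 85.6 mL/min
Patient B: CrCl = (140 − 66) × 84 / (72 × 1.1) × 0.85 = 6216.0 / 79.20 × 0.85 ≈ 66.7 mL/min
|85.6 − 66.7| = 18.9 mL/min

19 mL/min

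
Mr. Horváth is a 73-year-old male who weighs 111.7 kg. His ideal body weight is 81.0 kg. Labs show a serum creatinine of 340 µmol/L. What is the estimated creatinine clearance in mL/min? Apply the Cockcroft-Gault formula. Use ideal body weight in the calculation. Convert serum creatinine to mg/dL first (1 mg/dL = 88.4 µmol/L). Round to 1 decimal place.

SCr = 340 / 88.4 = 3.846 mg/dL
CrCl = (140 − 73) × 81 / (72 × 3.846) = 5427.0 / 276.91 ≈ 19.6 mL/min

19.6 mL/min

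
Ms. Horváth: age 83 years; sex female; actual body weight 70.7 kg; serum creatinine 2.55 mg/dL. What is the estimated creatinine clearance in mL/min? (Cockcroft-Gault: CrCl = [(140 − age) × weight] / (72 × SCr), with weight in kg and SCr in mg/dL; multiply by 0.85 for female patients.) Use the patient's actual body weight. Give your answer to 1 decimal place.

CrCl = (140 − 83) × 70.7 / (72 × 2.55) × 0.85 = 4029.9 / 183.60 × 0.85 ≈ 18.7 mL/min

18.7 mL/min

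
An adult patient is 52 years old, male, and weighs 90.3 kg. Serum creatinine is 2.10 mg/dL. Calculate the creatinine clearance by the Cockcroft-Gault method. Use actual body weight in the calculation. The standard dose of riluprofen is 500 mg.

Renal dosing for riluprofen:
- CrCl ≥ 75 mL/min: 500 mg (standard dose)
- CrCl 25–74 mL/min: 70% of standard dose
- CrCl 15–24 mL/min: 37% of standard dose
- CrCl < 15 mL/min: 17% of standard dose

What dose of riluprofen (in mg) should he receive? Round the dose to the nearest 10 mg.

350 mg

CrCl = (140 − 52) × 90.3 / (72 × 2.1) = 7946.4 / 151.20 ≈ 52.6 mL/min
CrCl ≈ 53 mL/min → bracket 25–74 mL/min.
70% of 500 mg = 350 mg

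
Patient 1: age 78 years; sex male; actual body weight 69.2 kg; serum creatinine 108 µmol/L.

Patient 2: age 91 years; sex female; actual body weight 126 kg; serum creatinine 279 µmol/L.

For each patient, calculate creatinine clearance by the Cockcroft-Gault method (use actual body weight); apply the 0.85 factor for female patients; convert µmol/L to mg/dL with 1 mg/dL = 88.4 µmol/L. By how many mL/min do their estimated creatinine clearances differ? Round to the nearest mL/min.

26 mL/min

Patient 1: SCr = 108 / 88.4 = 1.222 mg/dL
Patient 1: CrCl = (140 − 78) × 69.2 / (72 × 1.222) = 4290.4 / 87.98 ≈ 48.8 mL/min
Patient 2: SCr = 279 / 88.4 = 3.156 mg/dL
Patient 2: CrCl = (140 − 91) × 126 / (72 × 3.156) × 0.85 = 6174.0 / 227.23 × 0.85 ≈ 23.1 mL/min
|48.8 − 23.1| = 25.7 mL/min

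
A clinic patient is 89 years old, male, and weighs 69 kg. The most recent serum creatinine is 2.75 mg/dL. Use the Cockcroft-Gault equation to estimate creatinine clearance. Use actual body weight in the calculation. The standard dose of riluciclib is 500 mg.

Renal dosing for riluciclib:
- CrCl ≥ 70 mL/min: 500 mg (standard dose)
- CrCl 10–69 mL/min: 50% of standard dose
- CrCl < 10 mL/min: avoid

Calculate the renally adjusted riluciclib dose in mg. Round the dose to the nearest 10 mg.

250 mg

CrCl = (140 − 89) × 69 / (72 × 2.75) = 3519.0 / 198.00 ≈ 17.8 mL/min
CrCl ≈ 18 mL/min → bracket 10–69 mL/min.
50% of 500 mg = 250 mg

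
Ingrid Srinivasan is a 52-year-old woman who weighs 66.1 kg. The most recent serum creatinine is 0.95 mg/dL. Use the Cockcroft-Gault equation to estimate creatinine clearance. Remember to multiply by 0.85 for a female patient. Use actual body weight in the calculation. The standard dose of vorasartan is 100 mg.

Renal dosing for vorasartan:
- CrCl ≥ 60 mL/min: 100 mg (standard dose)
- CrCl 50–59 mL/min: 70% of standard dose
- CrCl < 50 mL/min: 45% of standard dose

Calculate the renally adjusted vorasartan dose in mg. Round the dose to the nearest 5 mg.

CrCl = (140 − 52) × 66.1 / (72 × 0.95) × 0.85 = 5816.8 / 68.40 × 0.85 ≈ 72.3 mL/min
CrCl ≈ 72 mL/min → bracket ≥ 60 mL/min.
100% of 100 mg = 100 mg

100 mg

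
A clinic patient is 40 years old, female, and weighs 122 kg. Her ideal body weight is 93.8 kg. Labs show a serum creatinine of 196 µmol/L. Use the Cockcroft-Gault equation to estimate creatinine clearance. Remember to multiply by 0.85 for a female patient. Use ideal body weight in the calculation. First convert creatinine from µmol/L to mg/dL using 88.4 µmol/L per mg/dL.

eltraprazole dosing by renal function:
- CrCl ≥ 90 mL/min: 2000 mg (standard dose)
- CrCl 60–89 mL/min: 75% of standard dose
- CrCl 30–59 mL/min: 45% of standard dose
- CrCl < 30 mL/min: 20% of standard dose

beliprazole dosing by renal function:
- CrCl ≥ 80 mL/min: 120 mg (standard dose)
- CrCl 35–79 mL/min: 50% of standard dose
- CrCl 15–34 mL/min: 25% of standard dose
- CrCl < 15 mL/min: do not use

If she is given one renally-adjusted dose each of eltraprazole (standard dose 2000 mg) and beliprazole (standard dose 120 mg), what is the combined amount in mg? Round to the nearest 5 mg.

SCr = 196 / 88.4 = 2.217 mg/dL
CrCl = (140 − 40) × 93.8 / (72 × 2.217) × 0.85 = 9380.0 / 159.62 × 0.85 ≈ 49.9 mL/min
CrCl ≈ 50 mL/min.
eltraprazole: 30–59 mL/min → 45% of 2000 mg = 900 mg.
beliprazole: 35–79 mL/min → 50% of 120 mg = 60 mg.
Total = 900 + 60 = 960 mg.

960 mg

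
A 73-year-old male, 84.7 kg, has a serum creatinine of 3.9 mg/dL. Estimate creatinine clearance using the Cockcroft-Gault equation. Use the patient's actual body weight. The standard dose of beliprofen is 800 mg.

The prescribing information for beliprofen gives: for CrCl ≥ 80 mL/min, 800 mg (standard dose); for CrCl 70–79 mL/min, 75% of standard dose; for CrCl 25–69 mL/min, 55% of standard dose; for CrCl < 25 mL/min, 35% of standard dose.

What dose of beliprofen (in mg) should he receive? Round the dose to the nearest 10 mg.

280 mg

CrCl = (140 − 73) × 84.7 / (72 × 3.9) = 5674.9 / 280.80 ≈ 20.2 mL/min
CrCl ≈ 20 mL/min → bracket < 25 mL/min.
35% of 800 mg = 280 mg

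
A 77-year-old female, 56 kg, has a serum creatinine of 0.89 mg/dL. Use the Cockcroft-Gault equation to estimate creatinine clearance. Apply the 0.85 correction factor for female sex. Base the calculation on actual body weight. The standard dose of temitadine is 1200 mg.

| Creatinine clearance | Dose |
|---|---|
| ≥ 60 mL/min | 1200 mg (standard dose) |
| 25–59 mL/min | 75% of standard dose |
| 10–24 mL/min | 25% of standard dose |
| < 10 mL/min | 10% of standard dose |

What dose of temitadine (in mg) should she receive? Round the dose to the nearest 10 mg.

CrCl = (140 − 77) × 56 / (72 × 0.89) × 0.85 = 3528.0 / 64.08 × 0.85 ≈ 46.8 mL/min
CrCl ≈ 47 mL/min → bracket 25–59 mL/min.
75% of 1200 mg = 900 mg

900 mg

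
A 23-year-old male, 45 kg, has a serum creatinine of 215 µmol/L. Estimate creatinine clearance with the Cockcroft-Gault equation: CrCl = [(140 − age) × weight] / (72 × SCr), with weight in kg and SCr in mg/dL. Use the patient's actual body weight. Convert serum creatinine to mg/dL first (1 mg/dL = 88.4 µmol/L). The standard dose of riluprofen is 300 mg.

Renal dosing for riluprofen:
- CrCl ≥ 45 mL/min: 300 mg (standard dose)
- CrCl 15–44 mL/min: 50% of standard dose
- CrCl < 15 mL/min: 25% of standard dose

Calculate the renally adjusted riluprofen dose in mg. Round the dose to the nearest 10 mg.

SCr = 215 / 88.4 = 2.432 mg/dL
CrCl = (140 − 23) × 45 / (72 × 2.432) = 5265.0 / 175.10 ≈ 30.1 mL/min
CrCl ≈ 30 mL/min → bracket 15–44 mL/min.
50% of 300 mg = 150 mg

150 mg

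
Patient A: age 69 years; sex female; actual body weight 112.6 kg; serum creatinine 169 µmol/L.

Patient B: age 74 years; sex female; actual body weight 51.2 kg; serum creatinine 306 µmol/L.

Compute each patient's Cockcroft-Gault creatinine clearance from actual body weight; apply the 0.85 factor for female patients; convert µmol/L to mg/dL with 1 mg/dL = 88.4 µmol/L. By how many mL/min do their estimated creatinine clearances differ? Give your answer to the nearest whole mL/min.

Patient A: SCr = 169 / 88.4 = 1.912 mg/dL
Patient A: CrCl = (140 − 69) × 112.6 / (72 × 1.912) × 0.85 = 7994.6 / 137.66 × 0.85 ≈ 49.4 mL/min
Patient B: SCr = 306 / 88.4 = 3.462 mg/dL
Patient B: CrCl = (140 − 74) × 51.2 / (72 × 3.462) × 0.85 = 3379.2 / 249.26 × 0.85 ≈ 11.5 mL/min
|49.4 − 11.5| = 37.9 mL/min

38 mL/min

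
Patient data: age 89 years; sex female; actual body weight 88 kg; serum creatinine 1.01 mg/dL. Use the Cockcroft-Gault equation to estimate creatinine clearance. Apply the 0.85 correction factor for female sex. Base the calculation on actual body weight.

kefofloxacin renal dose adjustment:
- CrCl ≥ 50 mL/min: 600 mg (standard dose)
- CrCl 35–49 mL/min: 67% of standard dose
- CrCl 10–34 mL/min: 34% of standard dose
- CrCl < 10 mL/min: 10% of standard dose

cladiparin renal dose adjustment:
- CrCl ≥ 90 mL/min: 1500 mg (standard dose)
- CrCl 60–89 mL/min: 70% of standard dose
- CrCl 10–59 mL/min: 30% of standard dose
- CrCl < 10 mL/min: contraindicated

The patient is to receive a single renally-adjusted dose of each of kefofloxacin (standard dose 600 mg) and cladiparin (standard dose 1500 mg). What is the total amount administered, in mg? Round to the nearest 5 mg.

CrCl = (140 − 89) × 88 / (72 × 1.01) × 0.85 = 4488.0 / 72.72 × 0.85 ≈ 52.5 mL/min
CrCl ≈ 52 mL/min.
kefofloxacin: ≥ 50 mL/min → 100% of 600 mg = 600 mg.
cladiparin: 10–59 mL/min → 30% of 1500 mg = 450 mg.
Total = 600 + 450 = 1050 mg.

1050 mg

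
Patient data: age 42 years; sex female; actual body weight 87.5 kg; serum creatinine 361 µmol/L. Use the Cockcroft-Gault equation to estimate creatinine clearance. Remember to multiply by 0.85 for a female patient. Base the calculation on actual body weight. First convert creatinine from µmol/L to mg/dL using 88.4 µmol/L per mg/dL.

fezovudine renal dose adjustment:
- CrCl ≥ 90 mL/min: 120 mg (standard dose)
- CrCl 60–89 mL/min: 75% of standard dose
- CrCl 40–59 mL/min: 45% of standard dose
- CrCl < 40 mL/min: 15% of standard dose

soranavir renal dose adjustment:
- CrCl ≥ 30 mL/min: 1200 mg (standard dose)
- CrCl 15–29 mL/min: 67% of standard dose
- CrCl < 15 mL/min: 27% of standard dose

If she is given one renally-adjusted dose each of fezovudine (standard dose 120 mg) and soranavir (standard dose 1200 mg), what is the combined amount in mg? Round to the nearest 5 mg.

SCr = 361 / 88.4 = 4.084 mg/dL
CrCl = (140 − 42) × 87.5 / (72 × 4.084) × 0.85 = 8575.0 / 294.05 × 0.85 ≈ 24.8 mL/min
CrCl ≈ 25 mL/min.
fezovudine: < 40 mL/min → 15% of 120 mg = 18 mg.
soranavir: 15–29 mL/min → 67% of 1200 mg = 804 mg.
Total = 18 + 804 = 822 mg.

820 mg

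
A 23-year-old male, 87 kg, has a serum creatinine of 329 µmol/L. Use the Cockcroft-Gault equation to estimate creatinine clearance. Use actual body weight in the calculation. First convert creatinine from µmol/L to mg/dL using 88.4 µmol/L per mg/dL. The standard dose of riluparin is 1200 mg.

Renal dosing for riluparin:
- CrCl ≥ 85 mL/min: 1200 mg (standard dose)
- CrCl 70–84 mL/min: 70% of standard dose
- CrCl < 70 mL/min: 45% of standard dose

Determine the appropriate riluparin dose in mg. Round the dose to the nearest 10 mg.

SCr = 329 / 88.4 = 3.722 mg/dL
CrCl = (140 − 23) × 87 / (72 × 3.722) = 10179.0 / 267.98 ≈ 38.0 mL/min
CrCl ≈ 38 mL/min → bracket < 70 mL/min.
45% of 1200 mg = 540 mg

540 mg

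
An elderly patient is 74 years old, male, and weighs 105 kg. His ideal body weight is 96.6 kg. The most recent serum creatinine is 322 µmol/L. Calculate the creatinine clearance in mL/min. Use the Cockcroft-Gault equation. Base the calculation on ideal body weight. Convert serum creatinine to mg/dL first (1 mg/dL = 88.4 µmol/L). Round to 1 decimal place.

24.3 mL/min

SCr = 322 / 88.4 = 3.643 mg/dL
CrCl = (140 − 74) × 96.6 / (72 × 3.643) = 6375.6 / 262.30 ≈ 24.3 mL/min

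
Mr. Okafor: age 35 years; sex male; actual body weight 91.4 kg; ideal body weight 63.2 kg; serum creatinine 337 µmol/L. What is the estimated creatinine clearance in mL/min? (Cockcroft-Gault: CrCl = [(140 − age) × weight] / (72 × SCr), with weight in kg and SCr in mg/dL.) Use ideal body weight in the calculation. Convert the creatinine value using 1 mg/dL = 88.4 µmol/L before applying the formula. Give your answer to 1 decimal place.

24.2 mL/min

SCr = 337 / 88.4 = 3.812 mg/dL
CrCl = (140 − 35) × 63.2 / (72 × 3.812) = 6636.0 / 274.46 ≈ 24.2 mL/min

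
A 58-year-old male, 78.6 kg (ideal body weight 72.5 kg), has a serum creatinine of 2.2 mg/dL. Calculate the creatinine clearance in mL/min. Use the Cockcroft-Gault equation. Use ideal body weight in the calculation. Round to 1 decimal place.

CrCl = (140 − 58) × 72.5 / (72 × 2.2) = 5945.0 / 158.40 ≈ 37.5 mL/min

37.5 mL/min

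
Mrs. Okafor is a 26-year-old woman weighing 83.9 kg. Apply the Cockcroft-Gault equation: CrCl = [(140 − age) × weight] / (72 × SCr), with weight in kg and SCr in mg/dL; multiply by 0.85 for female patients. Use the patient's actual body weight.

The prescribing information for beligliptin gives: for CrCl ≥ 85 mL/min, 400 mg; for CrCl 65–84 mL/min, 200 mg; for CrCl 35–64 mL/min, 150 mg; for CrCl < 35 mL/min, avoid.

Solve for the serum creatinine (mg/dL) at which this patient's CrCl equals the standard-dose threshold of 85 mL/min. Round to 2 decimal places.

1.33 mg/dL

Standard dose requires CrCl ≥ 85 mL/min.
Set (140 − 26) × 83.9 × 0.85 / (72 × SCr) = 85
SCr = (140 − 26) × 83.9 × 0.85 / (72 × 85) = 1.328 mg/dL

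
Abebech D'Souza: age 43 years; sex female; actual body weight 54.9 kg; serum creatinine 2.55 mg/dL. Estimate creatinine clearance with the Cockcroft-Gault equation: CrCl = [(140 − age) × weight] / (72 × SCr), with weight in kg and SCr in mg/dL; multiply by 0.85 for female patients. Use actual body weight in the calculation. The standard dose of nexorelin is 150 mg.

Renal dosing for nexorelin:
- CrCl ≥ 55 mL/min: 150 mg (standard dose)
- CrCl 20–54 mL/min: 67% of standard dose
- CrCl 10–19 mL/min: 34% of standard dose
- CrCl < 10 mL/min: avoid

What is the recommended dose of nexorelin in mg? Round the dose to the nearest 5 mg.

CrCl = (140 − 43) × 54.9 / (72 × 2.55) × 0.85 = 5325.3 / 183.60 × 0.85 ≈ 24.7 mL/min
CrCl ≈ 25 mL/min → bracket 20–54 mL/min.
67% of 150 mg = 100.5 mg → 100 mg

100 mg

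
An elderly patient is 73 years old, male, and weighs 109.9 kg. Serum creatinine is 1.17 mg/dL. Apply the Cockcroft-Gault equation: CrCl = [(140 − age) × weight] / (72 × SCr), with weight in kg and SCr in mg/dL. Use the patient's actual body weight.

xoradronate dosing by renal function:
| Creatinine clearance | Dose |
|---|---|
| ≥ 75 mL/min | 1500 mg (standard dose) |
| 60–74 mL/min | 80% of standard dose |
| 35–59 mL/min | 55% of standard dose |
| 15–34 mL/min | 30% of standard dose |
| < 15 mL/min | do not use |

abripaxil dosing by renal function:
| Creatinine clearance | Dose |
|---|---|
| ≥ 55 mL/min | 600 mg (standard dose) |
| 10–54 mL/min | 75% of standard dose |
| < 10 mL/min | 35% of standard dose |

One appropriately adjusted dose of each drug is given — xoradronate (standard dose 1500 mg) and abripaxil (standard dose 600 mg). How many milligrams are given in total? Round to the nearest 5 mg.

2100 mg

CrCl = (140 − 73) × 109.9 / (72 × 1.17) = 7363.3 / 84.24 ≈ 87.4 mL/min
CrCl ≈ 87 mL/min.
xoradronate: ≥ 75 mL/min → 100% of 1500 mg = 1500 mg.
abripaxil: ≥ 55 mL/min → 100% of 600 mg = 600 mg.
Total = 1500 + 600 = 2100 mg.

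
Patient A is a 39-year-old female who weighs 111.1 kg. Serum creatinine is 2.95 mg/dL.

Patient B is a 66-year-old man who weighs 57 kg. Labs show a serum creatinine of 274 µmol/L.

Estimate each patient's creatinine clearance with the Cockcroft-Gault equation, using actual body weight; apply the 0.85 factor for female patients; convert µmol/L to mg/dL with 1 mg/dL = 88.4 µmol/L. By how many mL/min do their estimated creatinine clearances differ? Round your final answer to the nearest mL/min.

26 mL/min

Patient A: CrCl = (140 − 39) × 111.1 / (72 × 2.95) × 0.85 = 11221.1 / 212.40 × 0.85 ≈ 44.9 mL/min
Patient B: SCr = 274 / 88.4 = 3.1 mg/dL
Patient B: CrCl = (140 − 66) × 57 / (72 × 3.1) = 4218.0 / 223.20 ≈ 18.9 mL/min
|44.9 − 18.9| = 26.0 mL/min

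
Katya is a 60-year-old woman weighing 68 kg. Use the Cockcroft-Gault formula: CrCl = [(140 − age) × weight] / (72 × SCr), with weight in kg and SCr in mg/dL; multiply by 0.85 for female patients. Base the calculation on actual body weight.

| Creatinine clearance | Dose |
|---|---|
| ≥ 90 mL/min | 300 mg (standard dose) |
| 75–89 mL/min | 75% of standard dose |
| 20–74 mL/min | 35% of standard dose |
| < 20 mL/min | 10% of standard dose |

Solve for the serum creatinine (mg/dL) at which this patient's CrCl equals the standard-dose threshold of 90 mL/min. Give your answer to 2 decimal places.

Standard dose requires CrCl ≥ 90 mL/min.
Set (140 − 60) × 68 × 0.85 / (72 × SCr) = 90
SCr = (140 − 60) × 68 × 0.85 / (72 × 90) = 0.714 mg/dL

0.71 mg/dL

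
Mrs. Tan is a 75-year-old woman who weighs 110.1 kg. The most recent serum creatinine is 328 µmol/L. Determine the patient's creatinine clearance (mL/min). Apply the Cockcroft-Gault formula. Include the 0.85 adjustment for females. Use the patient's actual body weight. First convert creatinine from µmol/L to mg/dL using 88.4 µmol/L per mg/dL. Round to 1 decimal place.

SCr = 328 / 88.4 = 3.71 mg/dL
CrCl = (140 − 75) × 110.1 / (72 × 3.71) × 0.85 = 7156.5 / 267.12 × 0.85 ≈ 22.8 mL/min

22.8 mL/min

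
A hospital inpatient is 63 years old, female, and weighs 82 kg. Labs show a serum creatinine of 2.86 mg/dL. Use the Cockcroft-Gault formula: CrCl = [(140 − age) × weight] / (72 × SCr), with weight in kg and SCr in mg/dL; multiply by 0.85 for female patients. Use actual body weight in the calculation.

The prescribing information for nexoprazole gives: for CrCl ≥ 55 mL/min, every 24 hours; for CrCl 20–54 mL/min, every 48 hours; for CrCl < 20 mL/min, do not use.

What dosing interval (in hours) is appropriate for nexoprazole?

CrCl = (140 − 63) × 82 / (72 × 2.86) × 0.85 = 6314.0 / 205.92 × 0.85 ≈ 26.1 mL/min
CrCl ≈ 26 mL/min → bracket 20–54 mL/min → every 48 hours.

every 48 hours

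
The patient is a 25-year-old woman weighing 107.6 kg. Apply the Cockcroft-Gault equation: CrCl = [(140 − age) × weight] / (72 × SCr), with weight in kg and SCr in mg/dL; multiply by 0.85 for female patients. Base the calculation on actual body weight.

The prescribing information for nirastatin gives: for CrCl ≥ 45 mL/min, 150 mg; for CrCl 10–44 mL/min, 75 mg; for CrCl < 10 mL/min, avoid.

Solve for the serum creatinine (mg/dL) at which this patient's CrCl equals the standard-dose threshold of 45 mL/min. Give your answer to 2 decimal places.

3.25 mg/dL

Standard dose requires CrCl ≥ 45 mL/min.
Set (140 − 25) × 107.6 × 0.85 / (72 × SCr) = 45
SCr = (140 − 25) × 107.6 × 0.85 / (72 × 45) = 3.246 mg/dL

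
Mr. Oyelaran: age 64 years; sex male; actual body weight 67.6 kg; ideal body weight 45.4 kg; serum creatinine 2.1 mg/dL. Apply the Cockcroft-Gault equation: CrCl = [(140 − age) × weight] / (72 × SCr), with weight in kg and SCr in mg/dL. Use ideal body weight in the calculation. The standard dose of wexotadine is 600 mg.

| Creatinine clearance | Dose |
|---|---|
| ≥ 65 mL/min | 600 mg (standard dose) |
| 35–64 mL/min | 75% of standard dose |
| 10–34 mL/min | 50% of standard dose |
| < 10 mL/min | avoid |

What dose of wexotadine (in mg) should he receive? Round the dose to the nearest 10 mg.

CrCl = (140 − 64) × 45.4 / (72 × 2.1) = 3450.4 / 151.20 ≈ 22.8 mL/min
CrCl ≈ 23 mL/min → bracket 10–34 mL/min.
50% of 600 mg = 300 mg

300 mg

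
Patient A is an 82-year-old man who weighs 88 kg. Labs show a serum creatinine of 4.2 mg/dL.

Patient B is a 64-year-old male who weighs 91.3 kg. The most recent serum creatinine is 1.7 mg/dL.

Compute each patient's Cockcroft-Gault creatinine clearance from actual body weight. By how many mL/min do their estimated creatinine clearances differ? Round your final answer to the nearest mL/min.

40 mL/min

Patient A: CrCl = (140 − 82) × 88 / (72 × 4.2) = 5104.0 / 302.40 ≈ 16.9 mL/min
Patient B: CrCl = (140 − 64) × 91.3 / (72 × 1.7) = 6938.8 / 122.40 ≈ 56.7 mL/min
|16.9 − 56.7| = 39.8 mL/min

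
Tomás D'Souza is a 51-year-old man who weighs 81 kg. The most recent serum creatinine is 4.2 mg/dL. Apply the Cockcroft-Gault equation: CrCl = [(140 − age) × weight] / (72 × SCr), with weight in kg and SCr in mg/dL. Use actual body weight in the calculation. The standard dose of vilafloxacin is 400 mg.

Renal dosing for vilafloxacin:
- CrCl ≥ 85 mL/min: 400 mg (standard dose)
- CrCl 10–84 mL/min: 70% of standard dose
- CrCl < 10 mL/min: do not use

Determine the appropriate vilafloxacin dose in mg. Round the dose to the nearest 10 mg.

280 mg

CrCl = (140 − 51) × 81 / (72 × 4.2) = 7209.0 / 302.40 ≈ 23.8 mL/min
CrCl ≈ 24 mL/min → bracket 10–84 mL/min.
70% of 400 mg = 280 mg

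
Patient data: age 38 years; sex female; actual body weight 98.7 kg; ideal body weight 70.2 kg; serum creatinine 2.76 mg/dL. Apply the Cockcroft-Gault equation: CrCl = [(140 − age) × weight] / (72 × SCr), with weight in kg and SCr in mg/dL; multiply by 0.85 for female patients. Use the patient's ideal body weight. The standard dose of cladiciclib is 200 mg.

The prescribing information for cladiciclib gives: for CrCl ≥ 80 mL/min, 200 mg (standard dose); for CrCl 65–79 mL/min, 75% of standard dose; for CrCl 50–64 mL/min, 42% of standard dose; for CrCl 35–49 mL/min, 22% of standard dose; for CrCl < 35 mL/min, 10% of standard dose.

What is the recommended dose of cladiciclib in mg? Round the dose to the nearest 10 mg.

CrCl = (140 − 38) × 70.2 / (72 × 2.76) × 0.85 = 7160.4 / 198.72 × 0.85 ≈ 30.6 mL/min
CrCl ≈ 31 mL/min → bracket < 35 mL/min.
10% of 200 mg = 20 mg

20 mg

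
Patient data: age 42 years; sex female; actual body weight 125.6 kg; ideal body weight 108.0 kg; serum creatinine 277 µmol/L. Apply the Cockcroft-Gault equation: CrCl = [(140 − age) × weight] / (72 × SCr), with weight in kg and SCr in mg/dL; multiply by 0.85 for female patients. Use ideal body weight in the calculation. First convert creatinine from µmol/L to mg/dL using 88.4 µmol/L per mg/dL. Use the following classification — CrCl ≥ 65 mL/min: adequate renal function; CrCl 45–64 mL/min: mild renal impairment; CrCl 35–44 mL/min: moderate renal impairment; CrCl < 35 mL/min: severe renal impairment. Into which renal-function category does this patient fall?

SCr = 277 / 88.4 = 3.133 mg/dL
CrCl = (140 − 42) × 108 / (72 × 3.133) × 0.85 = 10584.0 / 225.58 × 0.85 ≈ 39.9 mL/min
40 mL/min falls in the 'moderate renal impairment' range.

moderate renal impairment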